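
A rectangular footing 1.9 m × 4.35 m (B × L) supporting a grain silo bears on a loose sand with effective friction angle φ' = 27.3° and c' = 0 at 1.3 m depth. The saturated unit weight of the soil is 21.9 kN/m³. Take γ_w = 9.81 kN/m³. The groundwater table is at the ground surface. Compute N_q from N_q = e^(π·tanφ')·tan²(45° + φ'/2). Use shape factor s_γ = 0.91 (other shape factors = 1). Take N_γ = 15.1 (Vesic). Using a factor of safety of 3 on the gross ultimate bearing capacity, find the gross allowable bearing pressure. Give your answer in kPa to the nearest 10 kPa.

N_q = e^(π·tan27.3°)·tan²(58.65°) = 13.64.
With the water table at the surface the whole profile is submerged: γ' = 21.9 − 9.81 = 12.09 kN/m³, so q = γ'·D_f = 15.717 kPa; the same γ' applies in the ½γBN_γ term.
q_ult = q·N_q + 0.5·γ·B·N_γ·s_γ
     = 15.717 × 13.636 + 0.5 × 12.09 × 1.9 × 15.1 × 0.91
     = 214.31 + 157.82 = 372.14 kPa.
q_all = 372.14 / 3 = 124.05 kPa.

q_all ≈ 120 kPa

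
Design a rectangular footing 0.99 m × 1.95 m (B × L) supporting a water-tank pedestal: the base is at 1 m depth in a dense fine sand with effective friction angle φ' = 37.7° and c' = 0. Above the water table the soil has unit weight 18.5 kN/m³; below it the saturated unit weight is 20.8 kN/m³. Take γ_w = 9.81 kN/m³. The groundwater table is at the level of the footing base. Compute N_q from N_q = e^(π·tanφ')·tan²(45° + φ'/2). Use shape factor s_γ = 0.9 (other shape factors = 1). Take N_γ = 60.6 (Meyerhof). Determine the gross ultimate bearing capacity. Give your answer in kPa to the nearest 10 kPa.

tan37.7° = 0.7729, so N_q = e^(π×0.7729)·tan²(63.85°) = 11.337 × 4.148 = 47.03.
q = γ·D_f = 18.5 × 1 = 18.5 kPa.
For the ½γBN_γ term take γ' = 20.8 − 9.81 = 10.99 kN/m³ (soil below base is submerged).
q·N_q = 18.5 × 47.031 = 870.08 kPa
0.5·γ·B·N_γ·s_γ = 0.5 × 10.99 × 0.99 × 60.6 × 0.9 = 296.7 kPa
q_ult = 870.08 + 296.7 = 1166.8 kPa.

q_ult ≈ 1170 kPa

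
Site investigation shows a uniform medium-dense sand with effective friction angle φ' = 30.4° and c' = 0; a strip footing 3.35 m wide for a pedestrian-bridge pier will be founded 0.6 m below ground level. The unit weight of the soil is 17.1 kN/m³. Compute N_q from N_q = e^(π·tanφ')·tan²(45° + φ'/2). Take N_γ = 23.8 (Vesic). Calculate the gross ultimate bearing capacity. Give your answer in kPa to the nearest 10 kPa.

tan30.4° = 0.5867, so N_q = e^(π×0.5867)·tan²(60.2°) = 6.316 × 3.049 = 19.26.
Effective surcharge at the founding depth q = γ·D_f = 17.1 × 0.6 = 10.26 kPa.
q_ult = q·N_q + 0.5·γ·B·N_γ
     = 10.26 × 19.258 + 0.5 × 17.1 × 3.35 × 23.8
     = 197.59 + 681.69 = 879.28 kPa.

q_ult ≈ 880 kPa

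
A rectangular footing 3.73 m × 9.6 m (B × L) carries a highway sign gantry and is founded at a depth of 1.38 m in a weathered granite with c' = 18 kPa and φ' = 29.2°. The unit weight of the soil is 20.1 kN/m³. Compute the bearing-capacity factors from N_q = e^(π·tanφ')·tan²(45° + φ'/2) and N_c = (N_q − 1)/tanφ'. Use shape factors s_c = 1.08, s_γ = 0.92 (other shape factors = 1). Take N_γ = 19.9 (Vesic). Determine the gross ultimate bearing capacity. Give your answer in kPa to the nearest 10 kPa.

tan29.2° = 0.5589, so N_q = e^(π×0.5589)·tan²(59.6°) = 5.788 × 2.905 = 16.82.
N_c = (16.82 − 1)/tan29.2° = 28.3.
Overburden at base level: q = 20.1 × 1.38 = 27.738 kPa.
Cohesion term c·N_c·s_c = 18 × 28.298 × 1.08 = 550.11 kPa; surcharge term q·N_q = 27.738 × 16.815 = 466.41 kPa; self-weight term 0.5·γ·B·N_γ·s_γ = 0.5 × 20.1 × 3.73 × 19.9 × 0.92 = 686.3 kPa.
q_ult = 550.11 + 466.41 + 686.3 = 1702.8 kPa.

q_ult ≈ 1700 kPa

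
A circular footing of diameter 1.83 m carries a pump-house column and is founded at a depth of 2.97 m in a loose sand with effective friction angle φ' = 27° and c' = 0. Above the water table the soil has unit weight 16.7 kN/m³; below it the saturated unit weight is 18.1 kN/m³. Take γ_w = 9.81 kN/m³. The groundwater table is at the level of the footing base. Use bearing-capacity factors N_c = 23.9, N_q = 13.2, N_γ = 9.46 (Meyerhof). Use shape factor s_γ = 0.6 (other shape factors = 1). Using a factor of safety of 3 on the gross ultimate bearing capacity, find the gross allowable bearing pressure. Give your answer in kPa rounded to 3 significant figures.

Overburden at base level: q = 16.7 × 2.97 = 49.599 kPa.
Below the base the soil is submerged, so the ½γBN_γ term uses γ' = 18.1 − 9.81 = 8.29 kN/m³.
Surcharge term q·N_q = 49.599 × 13.2 = 654.71 kPa; self-weight term 0.5·γ·B·N_γ·s_γ = 0.5 × 8.29 × 1.83 × 9.46 × 0.6 = 43.054 kPa.
q_ult = 654.71 + 43.054 = 697.76 kPa.
q_all = 697.76 / 3 = 232.59 kPa.

q_all ≈ 233 kPa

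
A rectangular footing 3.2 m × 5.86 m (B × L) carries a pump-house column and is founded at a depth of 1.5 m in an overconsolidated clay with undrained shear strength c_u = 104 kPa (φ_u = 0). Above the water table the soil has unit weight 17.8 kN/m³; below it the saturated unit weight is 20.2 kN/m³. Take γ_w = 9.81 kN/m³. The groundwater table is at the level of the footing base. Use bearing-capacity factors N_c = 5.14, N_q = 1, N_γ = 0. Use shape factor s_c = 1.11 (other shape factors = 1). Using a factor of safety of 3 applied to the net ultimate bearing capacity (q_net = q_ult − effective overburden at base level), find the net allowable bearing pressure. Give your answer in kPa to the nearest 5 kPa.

q_all(net) ≈ 200 kPa

Overburden at base level: q = 17.8 × 1.5 = 26.7 kPa.
Cohesion term c·N_c·s_c = 104 × 5.14 × 1.11 = 593.36 kPa; surcharge term q·N_q = 26.7 × 1 = 26.7 kPa.
q_ult = 593.36 + 26.7 = 620.06 kPa.
Net ultimate: q_net = 620.06 − 26.7 = 593.36 kPa.
q_all(net) = 593.36 / 3 = 197.79 kPa.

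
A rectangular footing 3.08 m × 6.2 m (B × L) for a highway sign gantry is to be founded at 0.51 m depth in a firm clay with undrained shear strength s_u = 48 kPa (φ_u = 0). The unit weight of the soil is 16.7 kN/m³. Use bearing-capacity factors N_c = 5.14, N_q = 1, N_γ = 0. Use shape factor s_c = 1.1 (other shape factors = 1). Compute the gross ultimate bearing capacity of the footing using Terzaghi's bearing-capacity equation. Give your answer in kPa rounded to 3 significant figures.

q_ult ≈ 280 kPa

q = γ·D_f = 16.7 × 0.51 = 8.517 kPa.
c·N_c·s_c = 48 × 5.14 × 1.1 = 271.39 kPa
q·N_q = 8.517 × 1 = 8.517 kPa
q_ult = 271.39 + 8.517 = 279.91 kPa.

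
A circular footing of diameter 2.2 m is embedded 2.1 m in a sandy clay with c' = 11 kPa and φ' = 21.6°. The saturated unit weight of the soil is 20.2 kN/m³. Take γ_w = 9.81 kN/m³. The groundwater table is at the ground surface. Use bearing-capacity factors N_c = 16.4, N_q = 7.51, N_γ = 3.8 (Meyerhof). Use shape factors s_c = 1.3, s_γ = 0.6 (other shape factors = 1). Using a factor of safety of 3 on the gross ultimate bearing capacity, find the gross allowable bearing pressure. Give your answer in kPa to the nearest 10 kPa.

q_all ≈ 140 kPa

With the water table at the surface the whole profile is submerged: γ' = 20.2 − 9.81 = 10.39 kN/m³, so q = γ'·D_f = 21.819 kPa; the same γ' applies in the ½γBN_γ term.
q_ult = c·N_c·s_c + q·N_q + 0.5·γ·B·N_γ·s_γ
     = 11 × 16.4 × 1.3 + 21.819 × 7.51 + 0.5 × 10.39 × 2.2 × 3.8 × 0.6
     = 234.52 + 163.86 + 26.058 = 424.44 kPa.
q_all = 424.44 / 3 = 141.48 kPa.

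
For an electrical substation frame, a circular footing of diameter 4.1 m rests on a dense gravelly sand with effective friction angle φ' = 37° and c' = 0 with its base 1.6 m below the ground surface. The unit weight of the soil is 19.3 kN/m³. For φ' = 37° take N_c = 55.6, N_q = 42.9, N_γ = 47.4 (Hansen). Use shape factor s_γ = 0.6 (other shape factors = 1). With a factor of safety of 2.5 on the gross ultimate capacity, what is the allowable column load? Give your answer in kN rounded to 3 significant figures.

Effective surcharge at the founding depth q = γ·D_f = 19.3 × 1.6 = 30.88 kPa.
q_ult = q·N_q + 0.5·γ·B·N_γ·s_γ
     = 30.88 × 42.9 + 0.5 × 19.3 × 4.1 × 47.4 × 0.6
     = 1324.8 + 1125.2 = 2450 kPa.
Gross allowable pressure q_all = 2450 / 2.5 = 979.99 kPa.
Footing area = 13.2025 m², so allowable column load = 979.99 × 13.2025 = 12938 kN.

P_all ≈ 12900 kN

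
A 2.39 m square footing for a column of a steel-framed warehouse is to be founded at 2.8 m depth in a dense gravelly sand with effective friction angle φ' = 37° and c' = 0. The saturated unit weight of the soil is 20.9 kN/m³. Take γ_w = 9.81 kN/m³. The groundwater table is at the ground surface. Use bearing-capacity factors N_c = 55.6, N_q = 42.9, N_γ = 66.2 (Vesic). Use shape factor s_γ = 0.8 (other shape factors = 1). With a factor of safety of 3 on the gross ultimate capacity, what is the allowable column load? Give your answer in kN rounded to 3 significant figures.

With the water table at the surface the whole profile is submerged: γ' = 20.9 − 9.81 = 11.09 kN/m³, so q = γ'·D_f = 31.052 kPa; the same γ' applies in the ½γBN_γ term.
q_ult = q·N_q + 0.5·γ·B·N_γ·s_γ
     = 31.052 × 42.9 + 0.5 × 11.09 × 2.39 × 66.2 × 0.8
     = 1332.1 + 701.86 = 2034 kPa.
Gross allowable pressure q_all = 2034 / 3 = 678 kPa.
Footing area = 5.7121 m², so allowable column load = 678 × 5.7121 = 3872.8 kN.

P_all ≈ 3870 kN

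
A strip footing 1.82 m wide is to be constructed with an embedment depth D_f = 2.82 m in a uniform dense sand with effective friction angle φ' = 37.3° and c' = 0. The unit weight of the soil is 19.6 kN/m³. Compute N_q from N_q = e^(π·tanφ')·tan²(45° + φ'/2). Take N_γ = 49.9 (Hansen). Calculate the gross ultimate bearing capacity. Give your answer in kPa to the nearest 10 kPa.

q_ult ≈ 3360 kPa

tan37.3° = 0.7618, so N_q = e^(π×0.7618)·tan²(63.65°) = 10.949 × 4.076 = 44.63.
q = γ·D_f = 19.6 × 2.82 = 55.272 kPa.
q·N_q = 55.272 × 44.628 = 2466.7 kPa
0.5·γ·B·N_γ = 0.5 × 19.6 × 1.82 × 49.9 = 890.02 kPa
q_ult = 2466.7 + 890.02 = 3356.7 kPa.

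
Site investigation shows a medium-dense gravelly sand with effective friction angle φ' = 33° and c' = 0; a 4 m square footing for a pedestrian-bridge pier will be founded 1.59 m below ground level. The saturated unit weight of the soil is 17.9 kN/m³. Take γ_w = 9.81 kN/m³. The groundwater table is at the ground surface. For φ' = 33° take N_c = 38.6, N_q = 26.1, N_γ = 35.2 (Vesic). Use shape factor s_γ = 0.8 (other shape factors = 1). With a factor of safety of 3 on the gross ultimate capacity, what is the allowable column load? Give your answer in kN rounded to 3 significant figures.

P_all ≈ 4220 kN

Water table at ground surface, so effective unit weight γ' = 17.9 − 9.81 = 8.09 kN/m³ is used throughout; overburden q = 8.09 × 1.59 = 12.863 kPa; the same γ' applies in the ½γBN_γ term.
Surcharge term q·N_q = 12.863 × 26.1 = 335.73 kPa; self-weight term 0.5·γ·B·N_γ·s_γ = 0.5 × 8.09 × 4 × 35.2 × 0.8 = 455.63 kPa.
q_ult = 335.73 + 455.63 = 791.36 kPa.
Gross allowable pressure q_all = 791.36 / 3 = 263.79 kPa.
Footing area = 16 m², so allowable column load = 263.79 × 16 = 4220.6 kN.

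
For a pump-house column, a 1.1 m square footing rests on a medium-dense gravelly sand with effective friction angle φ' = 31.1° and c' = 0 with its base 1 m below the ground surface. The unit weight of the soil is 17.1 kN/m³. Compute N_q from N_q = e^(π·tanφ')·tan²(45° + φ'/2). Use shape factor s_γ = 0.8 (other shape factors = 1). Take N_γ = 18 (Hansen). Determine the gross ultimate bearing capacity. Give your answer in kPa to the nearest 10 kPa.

tan31.1° = 0.6032, so N_q = e^(π×0.6032)·tan²(60.55°) = 6.653 × 3.137 = 20.87.
Effective surcharge at the founding depth q = γ·D_f = 17.1 × 1 = 17.1 kPa.
q_ult = q·N_q + 0.5·γ·B·N_γ·s_γ
     = 17.1 × 20.87 + 0.5 × 17.1 × 1.1 × 18 × 0.8
     = 356.88 + 135.43 = 492.32 kPa.

q_ult ≈ 490 kPa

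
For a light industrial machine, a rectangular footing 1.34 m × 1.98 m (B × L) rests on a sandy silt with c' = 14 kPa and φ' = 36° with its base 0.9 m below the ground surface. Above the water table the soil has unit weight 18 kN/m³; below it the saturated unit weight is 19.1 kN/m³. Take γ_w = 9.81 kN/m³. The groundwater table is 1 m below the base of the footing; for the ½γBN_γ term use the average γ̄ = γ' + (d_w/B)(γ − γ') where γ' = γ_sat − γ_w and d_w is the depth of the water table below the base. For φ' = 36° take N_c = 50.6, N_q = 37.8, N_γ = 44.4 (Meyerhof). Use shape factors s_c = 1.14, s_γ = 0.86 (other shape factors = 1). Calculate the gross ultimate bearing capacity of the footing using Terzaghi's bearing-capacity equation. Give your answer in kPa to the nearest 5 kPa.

q_ult ≈ 1825 kPa

Effective surcharge at the founding depth q = γ·D_f = 18 × 0.9 = 16.2 kPa.
With d_w = 1 m < B, γ̄ = 9.29 + (1/1.34) × (18 − 9.29) = 15.79 kN/m³.
q_ult = c·N_c·s_c + q·N_q + 0.5·γ·B·N_γ·s_γ
     = 14 × 50.6 × 1.14 + 16.2 × 37.8 + 0.5 × 15.79 × 1.34 × 44.4 × 0.86
     = 807.58 + 612.36 + 403.96 = 1823.9 kPa.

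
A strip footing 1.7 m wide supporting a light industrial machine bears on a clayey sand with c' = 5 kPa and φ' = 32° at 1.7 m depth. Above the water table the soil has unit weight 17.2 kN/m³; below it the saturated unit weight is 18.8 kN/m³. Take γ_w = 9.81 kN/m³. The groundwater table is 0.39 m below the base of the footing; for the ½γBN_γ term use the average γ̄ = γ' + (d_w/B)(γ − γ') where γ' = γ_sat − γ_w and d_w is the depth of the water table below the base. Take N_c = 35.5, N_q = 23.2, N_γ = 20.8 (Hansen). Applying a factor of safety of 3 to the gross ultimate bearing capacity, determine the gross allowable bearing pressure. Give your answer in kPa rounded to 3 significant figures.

q = γ·D_f = 17.2 × 1.7 = 29.24 kPa.
γ' = 8.99 kN/m³; averaging over the depth B below the base, γ̄ = γ' + (d_w/B)(γ − γ') = 10.873 kN/m³.
c·N_c = 5 × 35.5 = 177.5 kPa
q·N_q = 29.24 × 23.2 = 678.37 kPa
0.5·γ·B·N_γ = 0.5 × 10.873 × 1.7 × 20.8 = 192.24 kPa
q_ult = 177.5 + 678.37 + 192.24 = 1048.1 kPa.
q_all = q_ult / FS = 1048.1 / 3 = 349.37 kPa.

q_all ≈ 349 kPa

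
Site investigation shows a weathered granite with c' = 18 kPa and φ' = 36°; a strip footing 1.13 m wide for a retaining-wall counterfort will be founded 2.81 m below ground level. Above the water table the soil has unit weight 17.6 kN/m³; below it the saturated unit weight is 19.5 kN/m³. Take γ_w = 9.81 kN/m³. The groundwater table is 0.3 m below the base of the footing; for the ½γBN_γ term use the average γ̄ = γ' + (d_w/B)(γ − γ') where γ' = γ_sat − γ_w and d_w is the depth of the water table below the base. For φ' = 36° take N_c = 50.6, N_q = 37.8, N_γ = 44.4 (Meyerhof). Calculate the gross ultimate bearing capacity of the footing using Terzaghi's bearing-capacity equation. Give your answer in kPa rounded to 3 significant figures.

q_ult ≈ 3080 kPa

Overburden at base level: q = 17.6 × 2.81 = 49.456 kPa.
The water table is 0.3 m below the base (< B = 1.13 m), so the ½γBN_γ term uses γ̄ = γ' + (d_w/B)(γ − γ') = 9.69 + (0.3/1.13)(17.6 − 9.69) = 11.79 kN/m³.
Cohesion term c·N_c = 18 × 50.6 = 910.8 kPa; surcharge term q·N_q = 49.456 × 37.8 = 1869.4 kPa; self-weight term 0.5·γ·B·N_γ = 0.5 × 11.79 × 1.13 × 44.4 = 295.76 kPa.
q_ult = 910.8 + 1869.4 + 295.76 = 3076 kPa.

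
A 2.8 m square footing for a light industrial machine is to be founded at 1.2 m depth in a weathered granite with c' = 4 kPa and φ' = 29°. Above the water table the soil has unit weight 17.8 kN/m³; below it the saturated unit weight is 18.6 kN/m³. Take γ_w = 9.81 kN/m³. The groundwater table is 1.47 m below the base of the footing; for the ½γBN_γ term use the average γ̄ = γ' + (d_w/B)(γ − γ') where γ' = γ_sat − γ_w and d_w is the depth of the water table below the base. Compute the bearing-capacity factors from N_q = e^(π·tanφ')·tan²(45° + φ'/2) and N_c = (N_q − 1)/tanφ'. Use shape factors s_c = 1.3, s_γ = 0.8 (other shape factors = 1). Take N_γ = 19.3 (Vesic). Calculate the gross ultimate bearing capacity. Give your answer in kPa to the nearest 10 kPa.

tan29° = 0.5543, so N_q = e^(π×0.5543)·tan²(59.5°) = 5.705 × 2.882 = 16.44.
N_c = (16.44 − 1)/tan29° = 27.86.
q = γ·D_f = 17.8 × 1.2 = 21.36 kPa.
γ' = 8.79 kN/m³; averaging over the depth B below the base, γ̄ = γ' + (d_w/B)(γ − γ') = 13.52 kN/m³.
c·N_c·s_c = 4 × 27.86 × 1.3 = 144.87 kPa
q·N_q = 21.36 × 16.443 = 351.23 kPa
0.5·γ·B·N_γ·s_γ = 0.5 × 13.52 × 2.8 × 19.3 × 0.8 = 292.25 kPa
q_ult = 144.87 + 351.23 + 292.25 = 788.36 kPa.

q_ult ≈ 790 kPa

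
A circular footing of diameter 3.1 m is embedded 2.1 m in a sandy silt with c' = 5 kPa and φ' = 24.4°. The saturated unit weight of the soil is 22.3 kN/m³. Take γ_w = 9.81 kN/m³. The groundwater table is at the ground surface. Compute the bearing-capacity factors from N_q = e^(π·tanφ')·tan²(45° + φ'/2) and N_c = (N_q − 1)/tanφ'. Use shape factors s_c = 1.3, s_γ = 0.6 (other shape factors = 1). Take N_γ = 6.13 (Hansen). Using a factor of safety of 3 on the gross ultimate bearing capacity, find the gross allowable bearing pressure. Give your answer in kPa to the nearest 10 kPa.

N_q = e^(π·tan24.4°)·tan²(57.2°) = 10.01; N_c = (N_q − 1)/tanφ' = 19.87.
Water table at ground surface, so effective unit weight γ' = 22.3 − 9.81 = 12.49 kN/m³ is used throughout; overburden q = 12.49 × 2.1 = 26.229 kPa; the same γ' applies in the ½γBN_γ term.
Cohesion term c·N_c·s_c = 5 × 19.867 × 1.3 = 129.13 kPa; surcharge term q·N_q = 26.229 × 10.012 = 262.61 kPa; self-weight term 0.5·γ·B·N_γ·s_γ = 0.5 × 12.49 × 3.1 × 6.13 × 0.6 = 71.204 kPa.
q_ult = 129.13 + 262.61 + 71.204 = 462.94 kPa.
q_all = 462.94 / 3 = 154.31 kPa.

q_all ≈ 150 kPa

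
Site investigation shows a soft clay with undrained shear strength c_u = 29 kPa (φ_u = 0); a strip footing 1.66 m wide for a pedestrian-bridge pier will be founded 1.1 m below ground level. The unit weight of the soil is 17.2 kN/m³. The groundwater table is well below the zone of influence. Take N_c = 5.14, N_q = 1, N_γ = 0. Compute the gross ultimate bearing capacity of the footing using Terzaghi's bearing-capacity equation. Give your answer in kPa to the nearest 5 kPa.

q = γ·D_f = 17.2 × 1.1 = 18.92 kPa.
c·N_c = 29 × 5.14 = 149.06 kPa
q·N_q = 18.92 × 1 = 18.92 kPa
q_ult = 149.06 + 18.92 = 167.98 kPa.

q_ult ≈ 170 kPa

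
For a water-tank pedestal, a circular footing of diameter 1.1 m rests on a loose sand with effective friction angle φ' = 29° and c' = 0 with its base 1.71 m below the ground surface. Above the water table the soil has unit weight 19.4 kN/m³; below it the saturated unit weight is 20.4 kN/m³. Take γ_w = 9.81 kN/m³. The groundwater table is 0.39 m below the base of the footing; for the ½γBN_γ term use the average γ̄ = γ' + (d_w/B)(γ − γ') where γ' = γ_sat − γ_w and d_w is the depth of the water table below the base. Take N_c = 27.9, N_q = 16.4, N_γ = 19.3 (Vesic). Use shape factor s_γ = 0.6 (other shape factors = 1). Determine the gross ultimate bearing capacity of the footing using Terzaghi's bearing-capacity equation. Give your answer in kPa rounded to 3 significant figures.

q_ult ≈ 631 kPa

Overburden at base level: q = 19.4 × 1.71 = 33.174 kPa.
The water table is 0.39 m below the base (< B = 1.1 m), so the ½γBN_γ term uses γ̄ = γ' + (d_w/B)(γ − γ') = 10.59 + (0.39/1.1)(19.4 − 10.59) = 13.714 kN/m³.
Surcharge term q·N_q = 33.174 × 16.4 = 544.05 kPa; self-weight term 0.5·γ·B·N_γ·s_γ = 0.5 × 13.714 × 1.1 × 19.3 × 0.6 = 87.342 kPa.
q_ult = 544.05 + 87.342 = 631.4 kPa.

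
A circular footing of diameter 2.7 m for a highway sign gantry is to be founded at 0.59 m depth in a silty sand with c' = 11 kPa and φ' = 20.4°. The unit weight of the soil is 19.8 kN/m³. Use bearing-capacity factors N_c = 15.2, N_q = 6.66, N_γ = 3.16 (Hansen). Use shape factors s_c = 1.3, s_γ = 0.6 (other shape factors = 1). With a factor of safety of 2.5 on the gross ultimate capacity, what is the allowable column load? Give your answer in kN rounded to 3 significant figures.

Overburden at base level: q = 19.8 × 0.59 = 11.682 kPa.
Cohesion term c·N_c·s_c = 11 × 15.2 × 1.3 = 217.36 kPa; surcharge term q·N_q = 11.682 × 6.66 = 77.802 kPa; self-weight term 0.5·γ·B·N_γ·s_γ = 0.5 × 19.8 × 2.7 × 3.16 × 0.6 = 50.68 kPa.
q_ult = 217.36 + 77.802 + 50.68 = 345.84 kPa.
Gross allowable pressure q_all = 345.84 / 2.5 = 138.34 kPa.
Footing area = 5.7256 m², so allowable column load = 138.34 × 5.7256 = 792.06 kN.

P_all ≈ 792 kN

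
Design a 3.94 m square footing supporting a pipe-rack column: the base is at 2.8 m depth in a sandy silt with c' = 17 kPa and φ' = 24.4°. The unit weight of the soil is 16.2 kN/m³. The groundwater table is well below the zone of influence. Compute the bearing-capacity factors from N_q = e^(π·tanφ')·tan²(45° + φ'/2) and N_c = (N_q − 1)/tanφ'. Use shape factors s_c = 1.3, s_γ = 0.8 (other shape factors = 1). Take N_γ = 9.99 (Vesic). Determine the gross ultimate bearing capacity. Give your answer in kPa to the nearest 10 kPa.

tan24.4° = 0.4536, so N_q = e^(π×0.4536)·tan²(57.2°) = 4.158 × 2.408 = 10.01.
N_c = (10.01 − 1)/tan24.4° = 19.87.
q = γ·D_f = 16.2 × 2.8 = 45.36 kPa.
c·N_c·s_c = 17 × 19.867 × 1.3 = 439.06 kPa
q·N_q = 45.36 × 10.012 = 454.15 kPa
0.5·γ·B·N_γ·s_γ = 0.5 × 16.2 × 3.94 × 9.99 × 0.8 = 255.06 kPa
q_ult = 439.06 + 454.15 + 255.06 = 1148.3 kPa.

q_ult ≈ 1150 kPa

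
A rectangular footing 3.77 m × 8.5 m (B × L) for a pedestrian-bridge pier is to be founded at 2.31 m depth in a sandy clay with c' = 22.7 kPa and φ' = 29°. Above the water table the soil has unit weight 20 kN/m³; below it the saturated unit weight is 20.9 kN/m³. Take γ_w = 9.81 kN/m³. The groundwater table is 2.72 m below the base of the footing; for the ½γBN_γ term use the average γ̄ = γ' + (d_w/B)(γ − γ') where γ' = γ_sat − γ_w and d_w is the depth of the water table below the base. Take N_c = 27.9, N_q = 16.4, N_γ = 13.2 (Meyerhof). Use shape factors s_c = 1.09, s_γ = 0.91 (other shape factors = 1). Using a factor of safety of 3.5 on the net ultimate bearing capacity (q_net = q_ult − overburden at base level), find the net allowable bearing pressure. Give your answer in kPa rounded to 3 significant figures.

Effective surcharge at the founding depth q = γ·D_f = 20 × 2.31 = 46.2 kPa.
With d_w = 2.72 m < B, γ̄ = 11.09 + (2.72/3.77) × (20 − 11.09) = 17.518 kN/m³.
q_ult = c·N_c·s_c + q·N_q + 0.5·γ·B·N_γ·s_γ
     = 22.7 × 27.9 × 1.09 + 46.2 × 16.4 + 0.5 × 17.518 × 3.77 × 13.2 × 0.91
     = 690.33 + 757.68 + 396.66 = 1844.7 kPa.
q_net = 1844.7 − 46.2 = 1798.5 kPa.
q_all(net) = 1798.5 / 3.5 = 513.85 kPa.

q_all(net) ≈ 514 kPa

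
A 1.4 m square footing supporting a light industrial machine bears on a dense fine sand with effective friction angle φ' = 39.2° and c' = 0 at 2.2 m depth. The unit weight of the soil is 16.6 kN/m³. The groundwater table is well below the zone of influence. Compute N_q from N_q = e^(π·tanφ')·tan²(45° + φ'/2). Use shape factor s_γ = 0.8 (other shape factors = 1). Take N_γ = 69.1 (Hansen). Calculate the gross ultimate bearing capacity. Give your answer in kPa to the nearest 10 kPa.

q_ult ≈ 2740 kPa

tan39.2° = 0.8156, so N_q = e^(π×0.8156)·tan²(64.6°) = 12.965 × 4.435 = 57.5.
Effective surcharge at the founding depth q = γ·D_f = 16.6 × 2.2 = 36.52 kPa.
q_ult = q·N_q + 0.5·γ·B·N_γ·s_γ
     = 36.52 × 57.501 + 0.5 × 16.6 × 1.4 × 69.1 × 0.8
     = 2099.9 + 642.35 = 2742.3 kPa.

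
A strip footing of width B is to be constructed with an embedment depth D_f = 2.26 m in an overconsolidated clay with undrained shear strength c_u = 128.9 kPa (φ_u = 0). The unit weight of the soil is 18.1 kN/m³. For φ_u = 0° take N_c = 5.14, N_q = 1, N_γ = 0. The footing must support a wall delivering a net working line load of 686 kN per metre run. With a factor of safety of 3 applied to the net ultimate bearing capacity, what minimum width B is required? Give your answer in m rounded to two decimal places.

B = 3.11 m

q = γ·D_f = 18.1 × 2.26 = 40.906 kPa.
c·N_c = 128.9 × 5.14 = 662.55 kPa
q·N_q = 40.906 × 1 = 40.906 kPa
q_ult = 662.55 + 40.906 = 703.45 kPa.
For φ = 0 the ½γBN_γ term vanishes, so q_ult is independent of B. q_net = 703.45 − 40.906 = 662.55 kPa; q_all(net) = 662.55/3 = 220.85 kPa.
Required width B = w / q_all(net) = 686 / 220.85 = 3.106 m.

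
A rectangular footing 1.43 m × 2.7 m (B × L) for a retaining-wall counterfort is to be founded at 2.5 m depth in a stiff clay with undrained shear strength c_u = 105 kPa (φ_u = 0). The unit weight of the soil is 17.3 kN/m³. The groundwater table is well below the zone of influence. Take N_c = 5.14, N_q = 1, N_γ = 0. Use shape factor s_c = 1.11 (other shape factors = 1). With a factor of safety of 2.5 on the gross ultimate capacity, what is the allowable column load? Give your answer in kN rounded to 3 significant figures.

P_all ≈ 992 kN

q = γ·D_f = 17.3 × 2.5 = 43.25 kPa.
c·N_c·s_c = 105 × 5.14 × 1.11 = 599.07 kPa
q·N_q = 43.25 × 1 = 43.25 kPa
q_ult = 599.07 + 43.25 = 642.32 kPa.
Gross allowable pressure q_all = 642.32 / 2.5 = 256.93 kPa.
Footing area = 3.861 m², so allowable column load = 256.93 × 3.861 = 991.99 kN.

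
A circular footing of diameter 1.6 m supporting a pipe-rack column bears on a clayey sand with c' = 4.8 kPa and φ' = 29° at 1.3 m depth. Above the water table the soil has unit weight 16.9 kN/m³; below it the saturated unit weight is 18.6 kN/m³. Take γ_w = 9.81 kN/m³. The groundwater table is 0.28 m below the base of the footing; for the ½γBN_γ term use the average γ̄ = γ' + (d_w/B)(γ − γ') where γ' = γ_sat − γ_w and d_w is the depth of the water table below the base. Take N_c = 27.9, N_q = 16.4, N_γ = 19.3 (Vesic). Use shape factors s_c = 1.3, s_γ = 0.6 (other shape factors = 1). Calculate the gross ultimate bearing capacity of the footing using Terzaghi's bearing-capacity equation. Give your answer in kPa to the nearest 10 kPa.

q = γ·D_f = 16.9 × 1.3 = 21.97 kPa.
γ' = 8.79 kN/m³; averaging over the depth B below the base, γ̄ = γ' + (d_w/B)(γ − γ') = 10.209 kN/m³.
c·N_c·s_c = 4.8 × 27.9 × 1.3 = 174.1 kPa
q·N_q = 21.97 × 16.4 = 360.31 kPa
0.5·γ·B·N_γ·s_γ = 0.5 × 10.209 × 1.6 × 19.3 × 0.6 = 94.578 kPa
q_ult = 174.1 + 360.31 + 94.578 = 628.98 kPa.

q_ult ≈ 630 kPa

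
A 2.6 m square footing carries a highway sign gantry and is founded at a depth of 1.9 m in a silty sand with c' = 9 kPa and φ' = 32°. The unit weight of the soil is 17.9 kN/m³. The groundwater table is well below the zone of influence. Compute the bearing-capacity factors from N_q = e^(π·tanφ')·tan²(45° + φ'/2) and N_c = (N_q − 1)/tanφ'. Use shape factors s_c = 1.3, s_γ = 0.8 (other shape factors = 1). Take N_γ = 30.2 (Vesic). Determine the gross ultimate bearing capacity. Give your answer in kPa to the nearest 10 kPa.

q_ult ≈ 1770 kPa

tan32° = 0.6249, so N_q = e^(π×0.6249)·tan²(61°) = 7.121 × 3.255 = 23.18.
N_c = (23.18 − 1)/tan32° = 35.49.
Effective surcharge at the founding depth q = γ·D_f = 17.9 × 1.9 = 34.01 kPa.
q_ult = c·N_c·s_c + q·N_q + 0.5·γ·B·N_γ·s_γ
     = 9 × 35.49 × 1.3 + 34.01 × 23.177 + 0.5 × 17.9 × 2.6 × 30.2 × 0.8
     = 415.24 + 788.24 + 562.2 = 1765.7 kPa.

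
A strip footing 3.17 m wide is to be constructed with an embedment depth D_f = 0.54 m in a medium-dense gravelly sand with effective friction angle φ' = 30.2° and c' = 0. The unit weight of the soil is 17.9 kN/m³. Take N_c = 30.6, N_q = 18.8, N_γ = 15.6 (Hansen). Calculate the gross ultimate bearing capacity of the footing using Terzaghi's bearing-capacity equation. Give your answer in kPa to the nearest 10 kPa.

Effective surcharge at the founding depth q = γ·D_f = 17.9 × 0.54 = 9.666 kPa.
q_ult = q·N_q + 0.5·γ·B·N_γ
     = 9.666 × 18.8 + 0.5 × 17.9 × 3.17 × 15.6
     = 181.72 + 442.6 = 624.32 kPa.

q_ult ≈ 620 kPa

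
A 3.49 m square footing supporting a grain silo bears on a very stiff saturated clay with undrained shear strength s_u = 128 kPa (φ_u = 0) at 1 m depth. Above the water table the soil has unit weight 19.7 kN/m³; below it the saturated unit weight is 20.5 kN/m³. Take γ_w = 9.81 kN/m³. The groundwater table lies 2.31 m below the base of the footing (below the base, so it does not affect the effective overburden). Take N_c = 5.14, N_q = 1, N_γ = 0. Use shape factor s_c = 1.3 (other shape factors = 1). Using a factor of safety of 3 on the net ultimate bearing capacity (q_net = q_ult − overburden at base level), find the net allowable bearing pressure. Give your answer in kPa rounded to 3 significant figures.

q = γ·D_f = 19.7 × 1 = 19.7 kPa.
c·N_c·s_c = 128 × 5.14 × 1.3 = 855.3 kPa
q·N_q = 19.7 × 1 = 19.7 kPa
q_ult = 855.3 + 19.7 = 875 kPa.
q_net = 875 − 19.7 = 855.3 kPa.
q_all(net) = 855.3 / 3 = 285.1 kPa.

q_all(net) ≈ 285 kPa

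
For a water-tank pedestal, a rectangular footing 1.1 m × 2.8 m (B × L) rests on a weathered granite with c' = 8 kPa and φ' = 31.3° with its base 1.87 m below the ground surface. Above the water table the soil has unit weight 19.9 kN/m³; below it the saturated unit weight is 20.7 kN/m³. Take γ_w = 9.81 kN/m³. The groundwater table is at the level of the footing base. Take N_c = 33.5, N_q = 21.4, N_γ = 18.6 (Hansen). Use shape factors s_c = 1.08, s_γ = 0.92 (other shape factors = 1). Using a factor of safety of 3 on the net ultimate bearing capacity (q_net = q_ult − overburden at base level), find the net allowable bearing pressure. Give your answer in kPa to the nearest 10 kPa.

q_all(net) ≈ 380 kPa

q = γ·D_f = 19.9 × 1.87 = 37.213 kPa.
For the ½γBN_γ term take γ' = 20.7 − 9.81 = 10.89 kN/m³ (soil below base is submerged).
c·N_c·s_c = 8 × 33.5 × 1.08 = 289.44 kPa
q·N_q = 37.213 × 21.4 = 796.36 kPa
0.5·γ·B·N_γ·s_γ = 0.5 × 10.89 × 1.1 × 18.6 × 0.92 = 102.49 kPa
q_ult = 289.44 + 796.36 + 102.49 = 1188.3 kPa.
q_net = 1188.3 − 37.213 = 1151.1 kPa.
q_all(net) = 1151.1 / 3 = 383.69 kPa.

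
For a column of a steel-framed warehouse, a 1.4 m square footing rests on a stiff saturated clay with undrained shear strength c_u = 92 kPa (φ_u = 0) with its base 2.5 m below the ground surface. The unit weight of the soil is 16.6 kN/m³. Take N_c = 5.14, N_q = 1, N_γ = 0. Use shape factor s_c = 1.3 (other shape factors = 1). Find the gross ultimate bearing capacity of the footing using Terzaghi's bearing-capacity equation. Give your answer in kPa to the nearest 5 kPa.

q = γ·D_f = 16.6 × 2.5 = 41.5 kPa.
c·N_c·s_c = 92 × 5.14 × 1.3 = 614.74 kPa
q·N_q = 41.5 × 1 = 41.5 kPa
q_ult = 614.74 + 41.5 = 656.24 kPa.

q_ult ≈ 655 kPa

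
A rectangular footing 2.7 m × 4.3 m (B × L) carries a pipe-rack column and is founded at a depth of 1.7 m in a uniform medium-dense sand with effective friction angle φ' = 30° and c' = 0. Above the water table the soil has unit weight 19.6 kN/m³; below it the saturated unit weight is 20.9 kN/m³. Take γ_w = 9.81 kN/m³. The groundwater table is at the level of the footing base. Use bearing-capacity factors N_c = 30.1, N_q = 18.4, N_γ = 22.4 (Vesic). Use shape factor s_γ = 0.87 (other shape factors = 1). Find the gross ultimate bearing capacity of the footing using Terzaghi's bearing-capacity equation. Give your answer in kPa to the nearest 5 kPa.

Effective surcharge at the founding depth q = γ·D_f = 19.6 × 1.7 = 33.32 kPa.
The water table coincides with the base, so in the self-weight term γ → γ' = 11.09 kN/m³.
q_ult = q·N_q + 0.5·γ·B·N_γ·s_γ
     = 33.32 × 18.4 + 0.5 × 11.09 × 2.7 × 22.4 × 0.87
     = 613.09 + 291.76 = 904.85 kPa.

q_ult ≈ 905 kPa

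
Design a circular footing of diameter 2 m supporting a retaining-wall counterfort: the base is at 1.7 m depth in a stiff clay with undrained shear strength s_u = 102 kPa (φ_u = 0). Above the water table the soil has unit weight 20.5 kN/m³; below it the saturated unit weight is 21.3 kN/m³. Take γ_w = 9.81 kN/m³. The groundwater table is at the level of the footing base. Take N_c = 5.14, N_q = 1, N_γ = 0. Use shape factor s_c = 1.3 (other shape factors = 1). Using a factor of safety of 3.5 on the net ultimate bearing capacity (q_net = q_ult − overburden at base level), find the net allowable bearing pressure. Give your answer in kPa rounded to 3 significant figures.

Overburden at base level: q = 20.5 × 1.7 = 34.85 kPa.
Cohesion term c·N_c·s_c = 102 × 5.14 × 1.3 = 681.56 kPa; surcharge term q·N_q = 34.85 × 1 = 34.85 kPa.
q_ult = 681.56 + 34.85 = 716.41 kPa.
q_net = 716.41 − 34.85 = 681.56 kPa.
q_all(net) = 681.56 / 3.5 = 194.73 kPa.

q_all(net) ≈ 195 kPa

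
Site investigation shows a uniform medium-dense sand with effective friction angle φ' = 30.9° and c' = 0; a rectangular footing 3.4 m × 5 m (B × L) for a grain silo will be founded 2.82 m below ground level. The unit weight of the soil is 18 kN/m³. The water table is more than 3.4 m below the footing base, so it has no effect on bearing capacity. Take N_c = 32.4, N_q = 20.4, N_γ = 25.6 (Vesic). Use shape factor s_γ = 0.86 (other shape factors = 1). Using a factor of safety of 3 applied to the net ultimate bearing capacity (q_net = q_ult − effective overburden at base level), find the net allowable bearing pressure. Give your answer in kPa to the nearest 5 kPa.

q_all(net) ≈ 555 kPa

Overburden at base level: q = 18 × 2.82 = 50.76 kPa.
Surcharge term q·N_q = 50.76 × 20.4 = 1035.5 kPa; self-weight term 0.5·γ·B·N_γ·s_γ = 0.5 × 18 × 3.4 × 25.6 × 0.86 = 673.69 kPa.
q_ult = 1035.5 + 673.69 = 1709.2 kPa.
Net ultimate: q_net = 1709.2 − 50.76 = 1658.4 kPa.
q_all(net) = 1658.4 / 3 = 552.81 kPa.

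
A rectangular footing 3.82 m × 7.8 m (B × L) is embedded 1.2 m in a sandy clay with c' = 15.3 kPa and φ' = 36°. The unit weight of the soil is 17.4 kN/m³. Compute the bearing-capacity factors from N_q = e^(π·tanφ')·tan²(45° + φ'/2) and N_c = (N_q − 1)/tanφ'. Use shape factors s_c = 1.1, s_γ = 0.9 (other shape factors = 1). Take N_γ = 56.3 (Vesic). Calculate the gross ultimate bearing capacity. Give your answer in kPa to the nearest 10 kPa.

tan36° = 0.7265, so N_q = e^(π×0.7265)·tan²(63°) = 9.801 × 3.852 = 37.75.
N_c = (37.75 − 1)/tan36° = 50.59.
Overburden at base level: q = 17.4 × 1.2 = 20.88 kPa.
Cohesion term c·N_c·s_c = 15.3 × 50.585 × 1.1 = 851.35 kPa; surcharge term q·N_q = 20.88 × 37.752 = 788.27 kPa; self-weight term 0.5·γ·B·N_γ·s_γ = 0.5 × 17.4 × 3.82 × 56.3 × 0.9 = 1684 kPa.
q_ult = 851.35 + 788.27 + 1684 = 3323.6 kPa.

q_ult ≈ 3320 kPa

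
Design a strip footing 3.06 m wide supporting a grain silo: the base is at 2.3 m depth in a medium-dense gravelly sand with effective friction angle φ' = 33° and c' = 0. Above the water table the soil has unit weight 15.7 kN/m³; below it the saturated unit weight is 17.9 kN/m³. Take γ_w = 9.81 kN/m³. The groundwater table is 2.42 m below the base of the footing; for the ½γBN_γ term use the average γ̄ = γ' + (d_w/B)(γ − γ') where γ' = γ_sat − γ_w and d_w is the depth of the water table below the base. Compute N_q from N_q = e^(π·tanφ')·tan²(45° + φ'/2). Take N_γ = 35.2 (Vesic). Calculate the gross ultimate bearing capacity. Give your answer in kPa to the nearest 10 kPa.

tan33° = 0.6494, so N_q = e^(π×0.6494)·tan²(61.5°) = 7.692 × 3.392 = 26.09.
Effective surcharge at the founding depth q = γ·D_f = 15.7 × 2.3 = 36.11 kPa.
With d_w = 2.42 m < B, γ̄ = 8.09 + (2.42/3.06) × (15.7 − 8.09) = 14.108 kN/m³.
q_ult = q·N_q + 0.5·γ·B·N_γ
     = 36.11 × 26.092 + 0.5 × 14.108 × 3.06 × 35.2
     = 942.18 + 759.82 = 1702 kPa.

q_ult ≈ 1700 kPa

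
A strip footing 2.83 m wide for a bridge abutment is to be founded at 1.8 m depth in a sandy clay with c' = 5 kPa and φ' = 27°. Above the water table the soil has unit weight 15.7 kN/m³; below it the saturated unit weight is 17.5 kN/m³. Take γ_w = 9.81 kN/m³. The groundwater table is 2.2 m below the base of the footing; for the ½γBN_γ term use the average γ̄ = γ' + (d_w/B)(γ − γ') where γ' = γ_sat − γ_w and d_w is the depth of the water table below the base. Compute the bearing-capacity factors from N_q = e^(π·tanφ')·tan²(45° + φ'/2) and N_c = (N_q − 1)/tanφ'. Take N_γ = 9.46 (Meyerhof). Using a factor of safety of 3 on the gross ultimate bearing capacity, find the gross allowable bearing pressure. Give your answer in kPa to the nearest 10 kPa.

q_all ≈ 230 kPa

N_q = e^(π·tan27°)·tan²(58.5°) = 13.2; N_c = (N_q − 1)/tanφ' = 23.94.
Overburden at base level: q = 15.7 × 1.8 = 28.26 kPa.
The water table is 2.2 m below the base (< B = 2.83 m), so the ½γBN_γ term uses γ̄ = γ' + (d_w/B)(γ − γ') = 7.69 + (2.2/2.83)(15.7 − 7.69) = 13.917 kN/m³.
Cohesion term c·N_c = 5 × 23.942 = 119.71 kPa; surcharge term q·N_q = 28.26 × 13.199 = 373.01 kPa; self-weight term 0.5·γ·B·N_γ = 0.5 × 13.917 × 2.83 × 9.46 = 186.29 kPa.
q_ult = 119.71 + 373.01 + 186.29 = 679.01 kPa.
q_all = 679.01 / 3 = 226.34 kPa.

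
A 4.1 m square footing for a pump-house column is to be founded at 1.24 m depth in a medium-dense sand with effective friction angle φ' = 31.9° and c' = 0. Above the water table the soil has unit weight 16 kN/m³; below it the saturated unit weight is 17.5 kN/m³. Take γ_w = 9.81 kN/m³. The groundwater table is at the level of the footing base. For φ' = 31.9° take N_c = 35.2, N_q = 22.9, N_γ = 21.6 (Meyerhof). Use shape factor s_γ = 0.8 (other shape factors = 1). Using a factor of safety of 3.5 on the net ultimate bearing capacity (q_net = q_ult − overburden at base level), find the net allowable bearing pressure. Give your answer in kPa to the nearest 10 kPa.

q_all(net) ≈ 200 kPa

Effective surcharge at the founding depth q = γ·D_f = 16 × 1.24 = 19.84 kPa.
The water table coincides with the base, so in the self-weight term γ → γ' = 7.69 kN/m³.
q_ult = q·N_q + 0.5·γ·B·N_γ·s_γ
     = 19.84 × 22.9 + 0.5 × 7.69 × 4.1 × 21.6 × 0.8
     = 454.34 + 272.41 = 726.75 kPa.
q_net = 726.75 − 19.84 = 706.91 kPa.
q_all(net) = 706.91 / 3.5 = 201.97 kPa.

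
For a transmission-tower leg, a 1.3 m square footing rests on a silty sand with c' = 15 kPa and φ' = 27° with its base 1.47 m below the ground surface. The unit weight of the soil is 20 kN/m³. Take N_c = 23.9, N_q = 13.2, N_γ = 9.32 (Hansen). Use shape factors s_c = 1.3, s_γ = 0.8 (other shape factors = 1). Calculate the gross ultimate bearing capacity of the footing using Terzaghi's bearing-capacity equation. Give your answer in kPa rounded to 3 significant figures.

Effective surcharge at the founding depth q = γ·D_f = 20 × 1.47 = 29.4 kPa.
q_ult = c·N_c·s_c + q·N_q + 0.5·γ·B·N_γ·s_γ
     = 15 × 23.9 × 1.3 + 29.4 × 13.2 + 0.5 × 20 × 1.3 × 9.32 × 0.8
     = 466.05 + 388.08 + 96.928 = 951.06 kPa.

q_ult ≈ 951 kPa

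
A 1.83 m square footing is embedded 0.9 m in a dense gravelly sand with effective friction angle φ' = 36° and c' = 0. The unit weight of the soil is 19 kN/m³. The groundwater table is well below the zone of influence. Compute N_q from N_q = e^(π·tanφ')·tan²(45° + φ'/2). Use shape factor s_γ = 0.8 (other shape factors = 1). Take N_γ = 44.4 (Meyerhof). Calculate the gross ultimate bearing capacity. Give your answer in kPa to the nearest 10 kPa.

tan36° = 0.7265, so N_q = e^(π×0.7265)·tan²(63°) = 9.801 × 3.852 = 37.75.
Effective surcharge at the founding depth q = γ·D_f = 19 × 0.9 = 17.1 kPa.
q_ult = q·N_q + 0.5·γ·B·N_γ·s_γ
     = 17.1 × 37.752 + 0.5 × 19 × 1.83 × 44.4 × 0.8
     = 645.57 + 617.52 = 1263.1 kPa.

q_ult ≈ 1260 kPa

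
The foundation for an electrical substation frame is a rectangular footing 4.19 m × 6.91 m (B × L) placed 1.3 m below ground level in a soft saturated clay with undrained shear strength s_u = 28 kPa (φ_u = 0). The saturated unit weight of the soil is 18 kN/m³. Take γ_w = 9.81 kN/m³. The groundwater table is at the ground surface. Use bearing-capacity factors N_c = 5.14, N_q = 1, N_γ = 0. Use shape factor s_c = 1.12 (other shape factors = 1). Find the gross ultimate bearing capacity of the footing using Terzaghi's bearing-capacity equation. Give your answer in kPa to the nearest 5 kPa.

With the water table at the surface the whole profile is submerged: γ' = 18 − 9.81 = 8.19 kN/m³, so q = γ'·D_f = 10.647 kPa.
q_ult = c·N_c·s_c + q·N_q
     = 28 × 5.14 × 1.12 + 10.647 × 1
     = 161.19 + 10.647 = 171.84 kPa.

q_ult ≈ 170 kPa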